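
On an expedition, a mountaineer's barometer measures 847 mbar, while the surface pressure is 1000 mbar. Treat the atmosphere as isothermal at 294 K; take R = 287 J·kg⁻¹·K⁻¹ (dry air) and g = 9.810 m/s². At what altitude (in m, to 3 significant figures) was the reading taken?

z ≈ 1430 m

Scale height: H = RT/g = 287 × 294 / 9.810 = 8601.2 m.
Invert the barometric formula: z = H ln(P₀/P).
P₀/P = 1000/847 = 1.1806; ln(1.1806) = 0.16602.
z = 8601.2 × 0.16602 = 1428.0 m.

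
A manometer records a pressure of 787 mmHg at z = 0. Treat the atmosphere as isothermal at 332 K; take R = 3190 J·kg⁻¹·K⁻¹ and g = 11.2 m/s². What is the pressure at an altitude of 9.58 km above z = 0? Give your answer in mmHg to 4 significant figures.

P ≈ 711.2 mmHg

Scale height: H = RT/g = 3190 × 332 / 11.2 = 94561 m.
Barometric formula: P = P₀ exp(−z/H).
z/H = 9580.0/94561 = 0.10131; exp(−0.10131) = 0.90365.
P = 787 × 0.90365 = 711.17 mmHg.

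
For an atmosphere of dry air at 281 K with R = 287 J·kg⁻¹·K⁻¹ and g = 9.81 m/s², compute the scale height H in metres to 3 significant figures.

The scale height of an isothermal atmosphere is H = RT/g.
H = 287 × 281 / 9.81 = 80647/9.81 = 8220.9 m.

H ≈ 8220 m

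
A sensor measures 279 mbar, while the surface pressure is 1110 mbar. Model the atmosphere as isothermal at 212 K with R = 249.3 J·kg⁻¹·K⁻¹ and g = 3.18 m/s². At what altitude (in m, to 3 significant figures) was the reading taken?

Scale height: H = RT/g = 249.3 × 212 / 3.18 = 16620 m.
Invert the barometric formula: z = H ln(P₀/P).
P₀/P = 1110/279 = 3.9785; ln(3.9785) = 1.3809.
z = 16620 × 1.3809 = 22951 m.

z ≈ 23000 m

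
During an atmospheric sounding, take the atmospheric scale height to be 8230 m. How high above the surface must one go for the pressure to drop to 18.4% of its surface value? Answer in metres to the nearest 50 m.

Set P/P₀ = exp(−z/H) = 0.184, so z = −H ln(0.184).
−ln(0.184) = 1.6928; z = 8230.0 × 1.6928 = 13932 m.

z ≈ 13950 m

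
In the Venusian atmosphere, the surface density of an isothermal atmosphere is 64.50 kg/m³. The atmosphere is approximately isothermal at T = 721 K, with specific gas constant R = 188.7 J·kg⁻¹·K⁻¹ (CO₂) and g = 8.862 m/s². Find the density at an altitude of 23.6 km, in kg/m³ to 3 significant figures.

Scale height: H = RT/g = 188.7 × 721 / 8.862 = 15352 m.
In an isothermal atmosphere, density decays like pressure: ρ = ρ₀ exp(−z/H).
z/H = 23600/15352 = 1.5373; exp(−1.5373) = 0.21496.
ρ = 64.50 × 0.21496 = 13.865 kg/m³.

ρ ≈ 13.9 kg/m³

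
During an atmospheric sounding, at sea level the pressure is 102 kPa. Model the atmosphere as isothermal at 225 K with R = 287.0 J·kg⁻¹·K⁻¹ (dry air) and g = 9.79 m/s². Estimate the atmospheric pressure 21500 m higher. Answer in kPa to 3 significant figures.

Scale height: H = RT/g = 287.0 × 225 / 9.79 = 6596.0 m.
Barometric formula: P = P₀ exp(−z/H).
z/H = 21500/6596.0 = 3.2596; exp(−3.2596) = 0.038404.
P = 102 × 0.038404 = 3.9172 kPa.

P ≈ 3.92 kPa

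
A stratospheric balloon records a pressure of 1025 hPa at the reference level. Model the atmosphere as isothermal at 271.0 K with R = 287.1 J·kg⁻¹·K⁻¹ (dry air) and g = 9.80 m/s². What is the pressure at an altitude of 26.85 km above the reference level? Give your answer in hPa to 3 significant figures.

Scale height: H = RT/g = 287.1 × 271.0 / 9.80 = 7939.2 m.
Barometric formula: P = P₀ exp(−z/H).
z/H = 26850/7939.2 = 3.3820; exp(−3.3820) = 0.033979.
P = 1025 × 0.033979 = 34.828 hPa.

P ≈ 34.8 hPa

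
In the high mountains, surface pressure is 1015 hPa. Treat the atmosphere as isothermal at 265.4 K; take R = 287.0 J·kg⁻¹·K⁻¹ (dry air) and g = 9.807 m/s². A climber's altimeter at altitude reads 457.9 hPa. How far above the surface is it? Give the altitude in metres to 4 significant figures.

z ≈ 6182 m

Scale height: H = RT/g = 287.0 × 265.4 / 9.807 = 7766.9 m.
Invert the barometric formula: z = H ln(P₀/P).
P₀/P = 1015/457.9 = 2.2166; ln(2.2166) = 0.79597.
z = 7766.9 × 0.79597 = 6182.2 m.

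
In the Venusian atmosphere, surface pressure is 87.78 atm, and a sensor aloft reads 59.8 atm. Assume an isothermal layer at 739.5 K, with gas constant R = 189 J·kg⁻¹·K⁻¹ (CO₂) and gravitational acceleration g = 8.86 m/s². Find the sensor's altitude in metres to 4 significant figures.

Scale height: H = RT/g = 189 × 739.5 / 8.86 = 15775 m.
Invert the barometric formula: z = H ln(P₀/P).
P₀/P = 87.78/59.8 = 1.4679; ln(1.4679) = 0.38383.
z = 15775 × 0.38383 = 6054.9 m.

z ≈ 6055 m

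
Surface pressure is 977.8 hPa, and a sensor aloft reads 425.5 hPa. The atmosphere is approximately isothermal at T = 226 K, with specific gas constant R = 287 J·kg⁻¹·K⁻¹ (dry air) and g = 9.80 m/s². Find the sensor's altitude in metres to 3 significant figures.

z ≈ 5510 m

Scale height: H = RT/g = 287 × 226 / 9.80 = 6618.6 m.
Invert the barometric formula: z = H ln(P₀/P).
P₀/P = 977.8/425.5 = 2.2980; ln(2.2980) = 0.83204.
z = 6618.6 × 0.83204 = 5506.9 m.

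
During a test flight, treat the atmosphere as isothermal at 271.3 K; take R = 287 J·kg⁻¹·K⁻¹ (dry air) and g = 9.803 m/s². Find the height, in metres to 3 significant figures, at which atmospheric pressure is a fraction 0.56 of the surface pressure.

z ≈ 4610 m

Scale height: H = RT/g = 287 × 271.3 / 9.803 = 7942.8 m.
Set P/P₀ = exp(−z/H) = 0.56, so z = −H ln(0.56).
−ln(0.56) = 0.57982; z = 7942.8 × 0.57982 = 4605.4 m.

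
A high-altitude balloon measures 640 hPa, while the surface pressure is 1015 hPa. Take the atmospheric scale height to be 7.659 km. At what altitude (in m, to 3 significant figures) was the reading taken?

z ≈ 3530 m

Invert the barometric formula: z = H ln(P₀/P).
P₀/P = 1015/640 = 1.5859; ln(1.5859) = 0.46115.
z = 7659.0 × 0.46115 = 3531.9 m.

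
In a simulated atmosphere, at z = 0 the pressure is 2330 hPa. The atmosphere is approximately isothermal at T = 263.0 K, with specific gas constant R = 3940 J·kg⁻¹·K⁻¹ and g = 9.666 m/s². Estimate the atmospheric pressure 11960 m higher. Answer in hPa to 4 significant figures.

Scale height: H = RT/g = 3940 × 263.0 / 9.666 = 107200 m.
Barometric formula: P = P₀ exp(−z/H).
z/H = 11960/107200 = 0.11157; exp(−0.11157) = 0.89443.
P = 2330 × 0.89443 = 2084.0 hPa.

P ≈ 2084 hPa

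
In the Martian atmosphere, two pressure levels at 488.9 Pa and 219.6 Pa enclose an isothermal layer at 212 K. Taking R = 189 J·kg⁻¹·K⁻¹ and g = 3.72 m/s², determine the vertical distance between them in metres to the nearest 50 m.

Δz ≈ 8600 m

Hypsometric equation: Δz = (R T̄/g) ln(P₁/P₂).
R T̄/g = 189 × 212 / 3.72 = 10771 m.
ln(488.9/219.6) = ln(2.2263) = 0.80034.
Δz = 10771 × 0.80034 = 8620.5 m.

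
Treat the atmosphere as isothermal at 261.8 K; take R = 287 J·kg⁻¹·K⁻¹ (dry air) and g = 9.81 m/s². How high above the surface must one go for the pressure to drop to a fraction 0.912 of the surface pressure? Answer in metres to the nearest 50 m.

z ≈ 700 m

Scale height: H = RT/g = 287 × 261.8 / 9.81 = 7659.2 m.
Set P/P₀ = exp(−z/H) = 0.912, so z = −H ln(0.912).
−ln(0.912) = 0.092115; z = 7659.2 × 0.092115 = 705.53 m.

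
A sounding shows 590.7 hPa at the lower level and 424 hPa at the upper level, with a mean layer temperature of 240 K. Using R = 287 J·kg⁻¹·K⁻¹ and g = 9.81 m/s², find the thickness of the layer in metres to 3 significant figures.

Δz ≈ 2330 m

Hypsometric equation: Δz = (R T̄/g) ln(P₁/P₂).
R T̄/g = 287 × 240 / 9.81 = 7021.4 m.
ln(590.7/424) = ln(1.3932) = 0.33160.
Δz = 7021.4 × 0.33160 = 2328.3 m.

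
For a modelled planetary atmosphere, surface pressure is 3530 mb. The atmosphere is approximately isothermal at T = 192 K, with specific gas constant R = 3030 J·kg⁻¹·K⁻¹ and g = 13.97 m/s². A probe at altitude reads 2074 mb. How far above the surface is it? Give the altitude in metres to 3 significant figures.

z ≈ 22100 m

Scale height: H = RT/g = 3030 × 192 / 13.97 = 41644 m.
Invert the barometric formula: z = H ln(P₀/P).
P₀/P = 3530/2074 = 1.7020; ln(1.7020) = 0.53180.
z = 41644 × 0.53180 = 22146 m.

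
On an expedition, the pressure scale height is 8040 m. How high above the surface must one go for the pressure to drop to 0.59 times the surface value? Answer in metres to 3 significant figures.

z ≈ 4240 m

Set P/P₀ = exp(−z/H) = 0.59, so z = −H ln(0.59).
−ln(0.59) = 0.52763; z = 8040.0 × 0.52763 = 4242.1 m.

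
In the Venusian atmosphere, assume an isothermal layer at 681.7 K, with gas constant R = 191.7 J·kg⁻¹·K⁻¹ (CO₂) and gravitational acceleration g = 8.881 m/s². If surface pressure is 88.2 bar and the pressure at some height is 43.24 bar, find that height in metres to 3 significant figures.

z ≈ 10500 m

Scale height: H = RT/g = 191.7 × 681.7 / 8.881 = 14715 m.
Invert the barometric formula: z = H ln(P₀/P).
P₀/P = 88.2/43.24 = 2.0398; ln(2.0398) = 0.71285.
z = 14715 × 0.71285 = 10490 m.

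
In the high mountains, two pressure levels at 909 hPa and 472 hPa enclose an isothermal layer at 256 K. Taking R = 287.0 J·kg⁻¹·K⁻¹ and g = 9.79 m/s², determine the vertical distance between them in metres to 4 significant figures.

Δz ≈ 4918 m

Hypsometric equation: Δz = (R T̄/g) ln(P₁/P₂).
R T̄/g = 287.0 × 256 / 9.79 = 7504.8 m.
ln(909/472) = ln(1.9258) = 0.65534.
Δz = 7504.8 × 0.65534 = 4918.2 m.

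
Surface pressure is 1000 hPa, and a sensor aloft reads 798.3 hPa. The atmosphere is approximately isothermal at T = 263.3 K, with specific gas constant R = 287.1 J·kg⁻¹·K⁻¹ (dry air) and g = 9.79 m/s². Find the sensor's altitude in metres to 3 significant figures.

z ≈ 1740 m

Scale height: H = RT/g = 287.1 × 263.3 / 9.79 = 7721.5 m.
Invert the barometric formula: z = H ln(P₀/P).
P₀/P = 1000/798.3 = 1.2527; ln(1.2527) = 0.22530.
z = 7721.5 × 0.22530 = 1739.7 m.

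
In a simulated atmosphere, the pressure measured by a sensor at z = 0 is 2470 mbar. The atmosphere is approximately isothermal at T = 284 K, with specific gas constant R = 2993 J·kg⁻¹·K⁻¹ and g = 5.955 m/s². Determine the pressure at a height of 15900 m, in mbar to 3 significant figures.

P ≈ 2210 mbar

Scale height: H = RT/g = 2993 × 284 / 5.955 = 142740 m.
Barometric formula: P = P₀ exp(−z/H).
z/H = 15900/142740 = 0.11139; exp(−0.11139) = 0.89459.
P = 2470 × 0.89459 = 2209.6 mbar.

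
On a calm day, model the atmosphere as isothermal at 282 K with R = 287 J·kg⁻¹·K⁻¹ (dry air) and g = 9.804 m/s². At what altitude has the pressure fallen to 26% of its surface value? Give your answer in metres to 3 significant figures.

z ≈ 11100 m

Scale height: H = RT/g = 287 × 282 / 9.804 = 8255.2 m.
Set P/P₀ = exp(−z/H) = 0.26, so z = −H ln(0.26).
−ln(0.26) = 1.3471; z = 8255.2 × 1.3471 = 11121 m.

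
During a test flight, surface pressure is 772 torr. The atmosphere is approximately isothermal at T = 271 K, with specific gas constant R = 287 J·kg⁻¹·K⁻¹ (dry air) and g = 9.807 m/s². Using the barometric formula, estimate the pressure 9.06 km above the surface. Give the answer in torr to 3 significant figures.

Scale height: H = RT/g = 287 × 271 / 9.807 = 7930.8 m.
Barometric formula: P = P₀ exp(−z/H).
z/H = 9060.0/7930.8 = 1.1424; exp(−1.1424) = 0.31905.
P = 772 × 0.31905 = 246.31 torr.

P ≈ 246 torr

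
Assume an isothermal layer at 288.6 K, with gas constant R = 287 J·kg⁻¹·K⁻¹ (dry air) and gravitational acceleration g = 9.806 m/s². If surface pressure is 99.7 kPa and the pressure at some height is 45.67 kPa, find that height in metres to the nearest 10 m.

z ≈ 6590 m

Scale height: H = RT/g = 287 × 288.6 / 9.806 = 8446.7 m.
Invert the barometric formula: z = H ln(P₀/P).
P₀/P = 99.7/45.67 = 2.1831; ln(2.1831) = 0.78075.
z = 8446.7 × 0.78075 = 6594.8 m.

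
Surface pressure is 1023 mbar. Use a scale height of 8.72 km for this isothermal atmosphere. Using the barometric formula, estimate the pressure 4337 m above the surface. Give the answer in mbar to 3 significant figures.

P ≈ 622 mbar

Barometric formula: P = P₀ exp(−z/H).
z/H = 4337.0/8720.0 = 0.49736; exp(−0.49736) = 0.60813.
P = 1023 × 0.60813 = 622.12 mbar.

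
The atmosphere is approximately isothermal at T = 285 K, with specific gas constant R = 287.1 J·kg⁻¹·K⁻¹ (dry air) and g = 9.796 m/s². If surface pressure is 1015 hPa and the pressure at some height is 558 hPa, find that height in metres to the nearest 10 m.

z ≈ 5000 m

Scale height: H = RT/g = 287.1 × 285 / 9.796 = 8352.7 m.
Invert the barometric formula: z = H ln(P₀/P).
P₀/P = 1015/558 = 1.8190; ln(1.8190) = 0.59829.
z = 8352.7 × 0.59829 = 4997.3 m.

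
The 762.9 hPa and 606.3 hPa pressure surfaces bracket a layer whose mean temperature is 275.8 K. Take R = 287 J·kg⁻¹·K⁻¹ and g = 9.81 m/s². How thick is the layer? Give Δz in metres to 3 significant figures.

Δz ≈ 1850 m

Hypsometric equation: Δz = (R T̄/g) ln(P₁/P₂).
R T̄/g = 287 × 275.8 / 9.81 = 8068.8 m.
ln(762.9/606.3) = ln(1.2583) = 0.22976.
Δz = 8068.8 × 0.22976 = 1853.9 m.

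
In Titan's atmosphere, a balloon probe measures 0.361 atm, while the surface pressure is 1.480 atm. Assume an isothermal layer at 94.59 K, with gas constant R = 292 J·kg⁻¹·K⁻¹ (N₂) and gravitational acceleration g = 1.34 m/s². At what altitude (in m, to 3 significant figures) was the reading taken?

Scale height: H = RT/g = 292 × 94.59 / 1.34 = 20612 m.
Invert the barometric formula: z = H ln(P₀/P).
P₀/P = 1.480/0.361 = 4.0997; ln(4.0997) = 1.4109.
z = 20612 × 1.4109 = 29081 m.

z ≈ 29100 m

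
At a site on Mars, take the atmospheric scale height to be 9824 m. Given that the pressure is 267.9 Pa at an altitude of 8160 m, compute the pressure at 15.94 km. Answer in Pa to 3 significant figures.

Between two levels, P₂ = P₁ exp(−Δz/H) with Δz = z₂ − z₁.
Δz = 15940 − 8160.0 = 7780.0 m; Δz/H = 7780.0/9824.0 = 0.79194.
P₂ = 267.9 × exp(−0.79194) = 267.9 × 0.45297 = 121.35 Pa.

P ≈ 121 Pa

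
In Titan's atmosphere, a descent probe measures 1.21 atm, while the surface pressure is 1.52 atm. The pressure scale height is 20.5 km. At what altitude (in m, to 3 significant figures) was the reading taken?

z ≈ 4680 m

Invert the barometric formula: z = H ln(P₀/P).
P₀/P = 1.52/1.21 = 1.2562; ln(1.2562) = 0.22809.
z = 20500 × 0.22809 = 4675.8 m.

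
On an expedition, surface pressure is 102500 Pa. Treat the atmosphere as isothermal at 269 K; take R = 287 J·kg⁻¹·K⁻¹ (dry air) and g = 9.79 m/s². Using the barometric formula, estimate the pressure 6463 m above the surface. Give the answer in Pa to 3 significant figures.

P ≈ 45200 Pa

Scale height: H = RT/g = 287 × 269 / 9.79 = 7885.9 m.
Barometric formula: P = P₀ exp(−z/H).
z/H = 6463.0/7885.9 = 0.81956; exp(−0.81956) = 0.44063.
P = 102500 × 0.44063 = 45165 Pa.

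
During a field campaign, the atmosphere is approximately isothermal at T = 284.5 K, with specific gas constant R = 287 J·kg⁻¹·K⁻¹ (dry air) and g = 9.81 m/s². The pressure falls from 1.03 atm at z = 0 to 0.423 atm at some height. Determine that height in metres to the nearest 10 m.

z ≈ 7410 m

Scale height: H = RT/g = 287 × 284.5 / 9.81 = 8323.3 m.
Invert the barometric formula: z = H ln(P₀/P).
P₀/P = 1.03/0.423 = 2.4350; ln(2.4350) = 0.88995.
z = 8323.3 × 0.88995 = 7407.3 m.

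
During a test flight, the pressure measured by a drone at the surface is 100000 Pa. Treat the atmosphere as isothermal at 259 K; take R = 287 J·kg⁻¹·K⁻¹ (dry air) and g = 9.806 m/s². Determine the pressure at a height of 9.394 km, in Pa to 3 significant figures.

P ≈ 29000 Pa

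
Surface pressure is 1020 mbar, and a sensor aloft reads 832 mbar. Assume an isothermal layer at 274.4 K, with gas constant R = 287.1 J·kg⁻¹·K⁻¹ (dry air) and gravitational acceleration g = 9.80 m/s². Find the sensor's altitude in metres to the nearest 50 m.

z ≈ 1650 m

Scale height: H = RT/g = 287.1 × 274.4 / 9.80 = 8038.8 m.
Invert the barometric formula: z = H ln(P₀/P).
P₀/P = 1020/832 = 1.2260; ln(1.2260) = 0.20376.
z = 8038.8 × 0.20376 = 1638.0 m.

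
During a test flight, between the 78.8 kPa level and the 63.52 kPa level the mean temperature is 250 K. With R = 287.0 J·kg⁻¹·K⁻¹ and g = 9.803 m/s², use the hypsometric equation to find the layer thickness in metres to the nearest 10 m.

Hypsometric equation: Δz = (R T̄/g) ln(P₁/P₂).
R T̄/g = 287.0 × 250 / 9.803 = 7319.2 m.
ln(78.8/63.52) = ln(1.2406) = 0.21560.
Δz = 7319.2 × 0.21560 = 1578.0 m.

Δz ≈ 1580 m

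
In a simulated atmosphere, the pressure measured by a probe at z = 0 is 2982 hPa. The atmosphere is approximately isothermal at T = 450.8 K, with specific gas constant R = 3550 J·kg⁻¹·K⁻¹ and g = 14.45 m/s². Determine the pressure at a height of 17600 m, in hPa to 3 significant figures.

P ≈ 2540 hPa

Scale height: H = RT/g = 3550 × 450.8 / 14.45 = 110750 m.
Barometric formula: P = P₀ exp(−z/H).
z/H = 17600/110750 = 0.15892; exp(−0.15892) = 0.85306.
P = 2982 × 0.85306 = 2543.8 hPa.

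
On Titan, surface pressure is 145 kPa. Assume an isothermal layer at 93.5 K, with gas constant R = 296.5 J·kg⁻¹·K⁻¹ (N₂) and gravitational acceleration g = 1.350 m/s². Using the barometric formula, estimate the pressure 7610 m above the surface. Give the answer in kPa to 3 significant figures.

Scale height: H = RT/g = 296.5 × 93.5 / 1.350 = 20535 m.
Barometric formula: P = P₀ exp(−z/H).
z/H = 7610.0/20535 = 0.37059; exp(−0.37059) = 0.69033.
P = 145 × 0.69033 = 100.10 kPa.

P ≈ 100 kPa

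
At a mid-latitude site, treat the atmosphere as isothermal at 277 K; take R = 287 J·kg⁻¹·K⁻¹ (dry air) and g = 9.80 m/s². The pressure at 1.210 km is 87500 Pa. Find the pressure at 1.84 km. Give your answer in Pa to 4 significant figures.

P ≈ 80960 Pa

Scale height: H = RT/g = 287 × 277 / 9.80 = 8112.1 m.
Between two levels, P₂ = P₁ exp(−Δz/H) with Δz = z₂ − z₁.
Δz = 1840.0 − 1210.0 = 630.00 m; Δz/H = 630.00/8112.1 = 0.077662.
P₂ = 87500 × exp(−0.077662) = 87500 × 0.92528 = 80962 Pa.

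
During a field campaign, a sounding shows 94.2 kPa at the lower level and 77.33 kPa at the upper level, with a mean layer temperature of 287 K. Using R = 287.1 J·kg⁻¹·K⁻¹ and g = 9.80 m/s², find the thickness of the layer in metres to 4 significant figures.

Hypsometric equation: Δz = (R T̄/g) ln(P₁/P₂).
R T̄/g = 287.1 × 287 / 9.80 = 8407.9 m.
ln(94.2/77.33) = ln(1.2182) = 0.19737.
Δz = 8407.9 × 0.19737 = 1659.5 m.

Δz ≈ 1659 m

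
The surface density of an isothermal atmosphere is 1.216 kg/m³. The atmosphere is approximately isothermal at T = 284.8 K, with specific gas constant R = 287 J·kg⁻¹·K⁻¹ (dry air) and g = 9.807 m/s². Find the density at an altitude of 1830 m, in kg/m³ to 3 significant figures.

Scale height: H = RT/g = 287 × 284.8 / 9.807 = 8334.6 m.
In an isothermal atmosphere, density decays like pressure: ρ = ρ₀ exp(−z/H).
z/H = 1830.0/8334.6 = 0.21957; exp(−0.21957) = 0.80286.
ρ = 1.216 × 0.80286 = 0.97628 kg/m³.

ρ ≈ 0.976 kg/m³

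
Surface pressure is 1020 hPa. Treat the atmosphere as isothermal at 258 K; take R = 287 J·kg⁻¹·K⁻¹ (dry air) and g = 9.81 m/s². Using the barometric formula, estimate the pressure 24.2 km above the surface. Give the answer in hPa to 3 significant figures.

P ≈ 41.3 hPa

Scale height: H = RT/g = 287 × 258 / 9.81 = 7548.0 m.
Barometric formula: P = P₀ exp(−z/H).
z/H = 24200/7548.0 = 3.2061; exp(−3.2061) = 0.040514.
P = 1020 × 0.040514 = 41.324 hPa.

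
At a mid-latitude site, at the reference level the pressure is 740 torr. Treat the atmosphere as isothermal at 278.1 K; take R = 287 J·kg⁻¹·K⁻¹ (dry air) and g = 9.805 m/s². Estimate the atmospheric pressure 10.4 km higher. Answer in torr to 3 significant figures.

P ≈ 206 torr

Scale height: H = RT/g = 287 × 278.1 / 9.805 = 8140.2 m.
Barometric formula: P = P₀ exp(−z/H).
z/H = 10400/8140.2 = 1.2776; exp(−1.2776) = 0.27871.
P = 740 × 0.27871 = 206.25 torr.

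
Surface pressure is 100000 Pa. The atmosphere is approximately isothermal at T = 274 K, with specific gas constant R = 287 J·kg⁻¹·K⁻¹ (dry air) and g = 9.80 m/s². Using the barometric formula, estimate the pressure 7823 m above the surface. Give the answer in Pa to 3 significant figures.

P ≈ 37700 Pa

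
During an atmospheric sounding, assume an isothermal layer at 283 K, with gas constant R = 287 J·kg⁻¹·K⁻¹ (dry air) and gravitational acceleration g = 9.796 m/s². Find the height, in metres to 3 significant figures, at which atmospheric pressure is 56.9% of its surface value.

z ≈ 4680 m

Scale height: H = RT/g = 287 × 283 / 9.796 = 8291.2 m.
Set P/P₀ = exp(−z/H) = 0.569, so z = −H ln(0.569).
−ln(0.569) = 0.56387; z = 8291.2 × 0.56387 = 4675.2 m.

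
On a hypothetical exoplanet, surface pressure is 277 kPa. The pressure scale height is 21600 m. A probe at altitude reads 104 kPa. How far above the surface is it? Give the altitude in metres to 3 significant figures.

Invert the barometric formula: z = H ln(P₀/P).
P₀/P = 277/104 = 2.6635; ln(2.6635) = 0.97964.
z = 21600 × 0.97964 = 21160 m.

z ≈ 21200 m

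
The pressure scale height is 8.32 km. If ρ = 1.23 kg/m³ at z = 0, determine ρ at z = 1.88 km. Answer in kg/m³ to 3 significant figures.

In an isothermal atmosphere, density decays like pressure: ρ = ρ₀ exp(−z/H).
z/H = 1880.0/8320.0 = 0.22596; exp(−0.22596) = 0.79775.
ρ = 1.23 × 0.79775 = 0.98123 kg/m³.

ρ ≈ 0.981 kg/m³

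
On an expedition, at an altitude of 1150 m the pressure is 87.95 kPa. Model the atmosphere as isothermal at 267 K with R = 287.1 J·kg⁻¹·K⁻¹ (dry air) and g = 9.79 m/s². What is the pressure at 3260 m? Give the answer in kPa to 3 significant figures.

P ≈ 67.2 kPa

Scale height: H = RT/g = 287.1 × 267 / 9.79 = 7830.0 m.
Between two levels, P₂ = P₁ exp(−Δz/H) with Δz = z₂ − z₁.
Δz = 3260.0 − 1150.0 = 2110.0 m; Δz/H = 2110.0/7830.0 = 0.26948.
P₂ = 87.95 × exp(−0.26948) = 87.95 × 0.76378 = 67.174 kPa.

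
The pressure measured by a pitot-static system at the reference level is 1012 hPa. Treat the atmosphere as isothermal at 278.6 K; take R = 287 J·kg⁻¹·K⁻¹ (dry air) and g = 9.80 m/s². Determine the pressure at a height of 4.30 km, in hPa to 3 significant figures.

P ≈ 597 hPa

Scale height: H = RT/g = 287 × 278.6 / 9.80 = 8159.0 m.
Barometric formula: P = P₀ exp(−z/H).
z/H = 4300.0/8159.0 = 0.52703; exp(−0.52703) = 0.59036.
P = 1012 × 0.59036 = 597.44 hPa.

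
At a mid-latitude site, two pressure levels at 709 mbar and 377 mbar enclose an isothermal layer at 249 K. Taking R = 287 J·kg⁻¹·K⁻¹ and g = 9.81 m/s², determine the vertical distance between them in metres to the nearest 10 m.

Hypsometric equation: Δz = (R T̄/g) ln(P₁/P₂).
R T̄/g = 287 × 249 / 9.81 = 7284.7 m.
ln(709/377) = ln(1.8806) = 0.63159.
Δz = 7284.7 × 0.63159 = 4600.9 m.

Δz ≈ 4600 m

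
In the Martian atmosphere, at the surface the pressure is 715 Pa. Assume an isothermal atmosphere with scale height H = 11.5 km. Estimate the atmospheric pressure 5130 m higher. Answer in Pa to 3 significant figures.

Barometric formula: P = P₀ exp(−z/H).
z/H = 5130.0/11500 = 0.44609; exp(−0.44609) = 0.64013.
P = 715 × 0.64013 = 457.69 Pa.

P ≈ 458 Pa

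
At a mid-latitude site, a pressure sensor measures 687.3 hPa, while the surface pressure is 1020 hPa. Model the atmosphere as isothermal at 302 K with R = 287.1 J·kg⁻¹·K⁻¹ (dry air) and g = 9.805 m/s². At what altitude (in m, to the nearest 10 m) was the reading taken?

z ≈ 3490 m

Scale height: H = RT/g = 287.1 × 302 / 9.805 = 8842.9 m.
Invert the barometric formula: z = H ln(P₀/P).
P₀/P = 1020/687.3 = 1.4841; ln(1.4841) = 0.39481.
z = 8842.9 × 0.39481 = 3491.3 m.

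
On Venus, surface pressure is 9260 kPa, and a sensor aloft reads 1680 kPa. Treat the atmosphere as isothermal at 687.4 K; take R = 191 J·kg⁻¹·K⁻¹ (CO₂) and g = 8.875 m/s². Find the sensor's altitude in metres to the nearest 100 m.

z ≈ 25300 m

Scale height: H = RT/g = 191 × 687.4 / 8.875 = 14794 m.
Invert the barometric formula: z = H ln(P₀/P).
P₀/P = 9260/1680 = 5.5119; ln(5.5119) = 1.7069.
z = 14794 × 1.7069 = 25252 m.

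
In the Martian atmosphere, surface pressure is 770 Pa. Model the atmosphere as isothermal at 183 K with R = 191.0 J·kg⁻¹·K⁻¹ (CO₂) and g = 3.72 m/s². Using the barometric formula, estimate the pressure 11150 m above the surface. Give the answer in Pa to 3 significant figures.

P ≈ 235 Pa

Scale height: H = RT/g = 191.0 × 183 / 3.72 = 9396.0 m.
Barometric formula: P = P₀ exp(−z/H).
z/H = 11150/9396.0 = 1.1867; exp(−1.1867) = 0.30523.
P = 770 × 0.30523 = 235.03 Pa.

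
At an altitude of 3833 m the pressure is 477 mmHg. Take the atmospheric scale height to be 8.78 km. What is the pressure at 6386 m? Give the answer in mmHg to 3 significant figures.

P ≈ 357 mmHg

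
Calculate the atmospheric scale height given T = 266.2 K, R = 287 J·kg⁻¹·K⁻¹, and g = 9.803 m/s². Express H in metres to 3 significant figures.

The scale height of an isothermal atmosphere is H = RT/g.
H = 287 × 266.2 / 9.803 = 76399/9.803 = 7793.4 m.

H ≈ 7790 m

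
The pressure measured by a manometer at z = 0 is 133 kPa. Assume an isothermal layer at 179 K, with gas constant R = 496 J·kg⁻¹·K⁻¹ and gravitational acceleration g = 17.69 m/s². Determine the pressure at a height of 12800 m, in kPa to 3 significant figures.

P ≈ 10.4 kPa

Scale height: H = RT/g = 496 × 179 / 17.69 = 5018.9 m.
Barometric formula: P = P₀ exp(−z/H).
z/H = 12800/5018.9 = 2.5504; exp(−2.5504) = 0.078050.
P = 133 × 0.078050 = 10.381 kPa.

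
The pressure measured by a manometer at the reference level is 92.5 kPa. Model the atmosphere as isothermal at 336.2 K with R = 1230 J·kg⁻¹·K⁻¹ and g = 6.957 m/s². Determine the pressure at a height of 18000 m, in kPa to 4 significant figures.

Scale height: H = RT/g = 1230 × 336.2 / 6.957 = 59440 m.
Barometric formula: P = P₀ exp(−z/H).
z/H = 18000/59440 = 0.30283; exp(−0.30283) = 0.73872.
P = 92.5 × 0.73872 = 68.332 kPa.

P ≈ 68.33 kPa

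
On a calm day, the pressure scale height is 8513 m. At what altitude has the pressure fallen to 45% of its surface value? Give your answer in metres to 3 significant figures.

Set P/P₀ = exp(−z/H) = 0.45, so z = −H ln(0.45).
−ln(0.45) = 0.79851; z = 8513.0 × 0.79851 = 6797.7 m.

z ≈ 6800 m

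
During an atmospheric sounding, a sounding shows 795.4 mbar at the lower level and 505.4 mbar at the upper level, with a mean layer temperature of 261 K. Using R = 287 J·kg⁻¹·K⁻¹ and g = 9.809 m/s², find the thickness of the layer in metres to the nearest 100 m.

Hypsometric equation: Δz = (R T̄/g) ln(P₁/P₂).
R T̄/g = 287 × 261 / 9.809 = 7636.6 m.
ln(795.4/505.4) = ln(1.5738) = 0.45349.
Δz = 7636.6 × 0.45349 = 3463.1 m.

Δz ≈ 3500 m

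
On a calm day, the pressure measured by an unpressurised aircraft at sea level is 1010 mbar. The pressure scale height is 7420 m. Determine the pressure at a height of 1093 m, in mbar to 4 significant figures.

Barometric formula: P = P₀ exp(−z/H).
z/H = 1093.0/7420.0 = 0.14730; exp(−0.14730) = 0.86304.
P = 1010 × 0.86304 = 871.67 mbar.

P ≈ 871.7 mbar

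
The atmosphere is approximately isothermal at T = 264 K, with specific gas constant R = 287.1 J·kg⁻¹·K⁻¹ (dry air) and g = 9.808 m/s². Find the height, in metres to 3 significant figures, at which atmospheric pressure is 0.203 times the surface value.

Scale height: H = RT/g = 287.1 × 264 / 9.808 = 7727.8 m.
Set P/P₀ = exp(−z/H) = 0.203, so z = −H ln(0.203).
−ln(0.203) = 1.5945; z = 7727.8 × 1.5945 = 12322 m.

z ≈ 12300 m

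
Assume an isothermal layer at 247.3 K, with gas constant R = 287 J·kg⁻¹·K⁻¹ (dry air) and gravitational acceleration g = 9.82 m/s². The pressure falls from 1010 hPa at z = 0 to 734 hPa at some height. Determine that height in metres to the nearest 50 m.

Scale height: H = RT/g = 287 × 247.3 / 9.82 = 7227.6 m.
Invert the barometric formula: z = H ln(P₀/P).
P₀/P = 1010/734 = 1.3760; ln(1.3760) = 0.31918.
z = 7227.6 × 0.31918 = 2306.9 m.

z ≈ 2300 m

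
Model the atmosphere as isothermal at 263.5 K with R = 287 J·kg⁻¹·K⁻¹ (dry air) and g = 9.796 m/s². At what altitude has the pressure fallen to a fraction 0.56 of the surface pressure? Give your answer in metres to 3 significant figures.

Scale height: H = RT/g = 287 × 263.5 / 9.796 = 7719.9 m.
Set P/P₀ = exp(−z/H) = 0.56, so z = −H ln(0.56).
−ln(0.56) = 0.57982; z = 7719.9 × 0.57982 = 4476.2 m.

z ≈ 4480 m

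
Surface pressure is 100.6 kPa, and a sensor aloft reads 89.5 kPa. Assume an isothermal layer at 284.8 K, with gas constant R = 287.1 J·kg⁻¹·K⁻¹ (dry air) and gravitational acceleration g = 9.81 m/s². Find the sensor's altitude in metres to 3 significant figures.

Scale height: H = RT/g = 287.1 × 284.8 / 9.81 = 8335.0 m.
Invert the barometric formula: z = H ln(P₀/P).
P₀/P = 100.6/89.5 = 1.1240; ln(1.1240) = 0.11689.
z = 8335.0 × 0.11689 = 974.28 m.

z ≈ 974 m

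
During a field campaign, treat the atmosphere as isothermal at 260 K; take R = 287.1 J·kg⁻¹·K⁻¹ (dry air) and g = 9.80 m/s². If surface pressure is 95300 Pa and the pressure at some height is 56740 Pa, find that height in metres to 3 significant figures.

Scale height: H = RT/g = 287.1 × 260 / 9.80 = 7616.9 m.
Invert the barometric formula: z = H ln(P₀/P).
P₀/P = 95300/56740 = 1.6796; ln(1.6796) = 0.51856.
z = 7616.9 × 0.51856 = 3949.8 m.

z ≈ 3950 m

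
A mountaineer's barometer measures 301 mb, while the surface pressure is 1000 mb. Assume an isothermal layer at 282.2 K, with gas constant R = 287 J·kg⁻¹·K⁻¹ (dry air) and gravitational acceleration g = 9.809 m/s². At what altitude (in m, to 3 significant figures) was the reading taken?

z ≈ 9910 m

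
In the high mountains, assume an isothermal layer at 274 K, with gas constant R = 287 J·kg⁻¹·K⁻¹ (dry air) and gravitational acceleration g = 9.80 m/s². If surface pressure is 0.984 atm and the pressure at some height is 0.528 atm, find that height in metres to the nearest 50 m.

Scale height: H = RT/g = 287 × 274 / 9.80 = 8024.3 m.
Invert the barometric formula: z = H ln(P₀/P).
P₀/P = 0.984/0.528 = 1.8636; ln(1.8636) = 0.62251.
z = 8024.3 × 0.62251 = 4995.2 m.

z ≈ 5000 m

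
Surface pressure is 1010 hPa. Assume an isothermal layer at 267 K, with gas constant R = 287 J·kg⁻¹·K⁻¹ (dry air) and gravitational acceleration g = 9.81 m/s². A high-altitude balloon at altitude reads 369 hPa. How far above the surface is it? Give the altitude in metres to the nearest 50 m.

z ≈ 7850 m

Scale height: H = RT/g = 287 × 267 / 9.81 = 7811.3 m.
Invert the barometric formula: z = H ln(P₀/P).
P₀/P = 1010/369 = 2.7371; ln(2.7371) = 1.0069.
z = 7811.3 × 1.0069 = 7865.2 m.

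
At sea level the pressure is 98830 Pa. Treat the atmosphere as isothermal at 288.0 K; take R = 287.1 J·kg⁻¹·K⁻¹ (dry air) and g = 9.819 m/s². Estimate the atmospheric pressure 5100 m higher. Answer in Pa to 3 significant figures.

Scale height: H = RT/g = 287.1 × 288.0 / 9.819 = 8420.9 m.
Barometric formula: P = P₀ exp(−z/H).
z/H = 5100.0/8420.9 = 0.60564; exp(−0.60564) = 0.54573.
P = 98830 × 0.54573 = 53934 Pa.

P ≈ 53900 Pa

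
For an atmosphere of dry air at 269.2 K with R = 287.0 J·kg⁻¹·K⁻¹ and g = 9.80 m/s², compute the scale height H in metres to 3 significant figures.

H ≈ 7880 m

The scale height of an isothermal atmosphere is H = RT/g.
H = 287.0 × 269.2 / 9.80 = 77260/9.80 = 7883.7 m.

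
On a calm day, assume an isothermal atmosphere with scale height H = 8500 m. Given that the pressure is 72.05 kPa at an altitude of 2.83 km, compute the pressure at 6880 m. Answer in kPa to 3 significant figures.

Between two levels, P₂ = P₁ exp(−Δz/H) with Δz = z₂ − z₁.
Δz = 6880.0 − 2830.0 = 4050.0 m; Δz/H = 4050.0/8500.0 = 0.47647.
P₂ = 72.05 × exp(−0.47647) = 72.05 × 0.62097 = 44.741 kPa.

P ≈ 44.7 kPa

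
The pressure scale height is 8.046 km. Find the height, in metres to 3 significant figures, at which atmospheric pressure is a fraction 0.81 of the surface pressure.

Set P/P₀ = exp(−z/H) = 0.81, so z = −H ln(0.81).
−ln(0.81) = 0.21072; z = 8046.0 × 0.21072 = 1695.5 m.

z ≈ 1700 m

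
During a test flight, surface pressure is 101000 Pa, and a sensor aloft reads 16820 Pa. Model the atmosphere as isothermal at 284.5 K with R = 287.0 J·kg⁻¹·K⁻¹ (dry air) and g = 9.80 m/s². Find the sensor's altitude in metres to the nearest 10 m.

Scale height: H = RT/g = 287.0 × 284.5 / 9.80 = 8331.8 m.
Invert the barometric formula: z = H ln(P₀/P).
P₀/P = 101000/16820 = 6.0048; ln(6.0048) = 1.7926.
z = 8331.8 × 1.7926 = 14936 m.

z ≈ 14940 m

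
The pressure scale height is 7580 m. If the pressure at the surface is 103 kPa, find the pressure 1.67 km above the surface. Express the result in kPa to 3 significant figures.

P ≈ 82.6 kPa

Barometric formula: P = P₀ exp(−z/H).
z/H = 1670.0/7580.0 = 0.22032; exp(−0.22032) = 0.80226.
P = 103 × 0.80226 = 82.633 kPa.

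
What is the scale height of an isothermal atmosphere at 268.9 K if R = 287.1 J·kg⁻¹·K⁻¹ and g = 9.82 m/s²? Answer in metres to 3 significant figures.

H ≈ 7860 m

The scale height of an isothermal atmosphere is H = RT/g.
H = 287.1 × 268.9 / 9.82 = 77201/9.82 = 7861.6 m.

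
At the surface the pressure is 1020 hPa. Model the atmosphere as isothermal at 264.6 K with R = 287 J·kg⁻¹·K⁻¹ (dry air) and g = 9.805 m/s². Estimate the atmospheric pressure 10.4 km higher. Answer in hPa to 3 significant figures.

P ≈ 266 hPa

Scale height: H = RT/g = 287 × 264.6 / 9.805 = 7745.0 m.
Barometric formula: P = P₀ exp(−z/H).
z/H = 10400/7745.0 = 1.3428; exp(−1.3428) = 0.26111.
P = 1020 × 0.26111 = 266.33 hPa.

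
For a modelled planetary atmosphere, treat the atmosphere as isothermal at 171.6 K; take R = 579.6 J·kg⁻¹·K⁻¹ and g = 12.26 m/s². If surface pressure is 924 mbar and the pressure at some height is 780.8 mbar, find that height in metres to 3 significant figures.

Scale height: H = RT/g = 579.6 × 171.6 / 12.26 = 8112.5 m.
Invert the barometric formula: z = H ln(P₀/P).
P₀/P = 924/780.8 = 1.1834; ln(1.1834) = 0.16839.
z = 8112.5 × 0.16839 = 1366.1 m.

z ≈ 1370 m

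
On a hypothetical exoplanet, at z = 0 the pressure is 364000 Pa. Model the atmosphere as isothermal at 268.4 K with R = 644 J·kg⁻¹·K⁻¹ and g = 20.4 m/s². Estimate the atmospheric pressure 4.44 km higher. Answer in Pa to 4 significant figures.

P ≈ 215500 Pa

Scale height: H = RT/g = 644 × 268.4 / 20.4 = 8473.0 m.
Barometric formula: P = P₀ exp(−z/H).
z/H = 4440.0/8473.0 = 0.52402; exp(−0.52402) = 0.59214.
P = 364000 × 0.59214 = 215540 Pa.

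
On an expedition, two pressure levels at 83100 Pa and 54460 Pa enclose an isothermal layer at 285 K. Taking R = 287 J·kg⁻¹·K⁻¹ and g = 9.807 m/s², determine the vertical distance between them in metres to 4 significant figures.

Δz ≈ 3525 m

Hypsometric equation: Δz = (R T̄/g) ln(P₁/P₂).
R T̄/g = 287 × 285 / 9.807 = 8340.5 m.
ln(83100/54460) = ln(1.5259) = 0.42258.
Δz = 8340.5 × 0.42258 = 3524.5 m.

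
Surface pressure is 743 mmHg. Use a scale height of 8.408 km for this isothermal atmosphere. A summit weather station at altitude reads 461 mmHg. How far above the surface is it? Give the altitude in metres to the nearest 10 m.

Invert the barometric formula: z = H ln(P₀/P).
P₀/P = 743/461 = 1.6117; ln(1.6117) = 0.47729.
z = 8408.0 × 0.47729 = 4013.1 m.

z ≈ 4010 m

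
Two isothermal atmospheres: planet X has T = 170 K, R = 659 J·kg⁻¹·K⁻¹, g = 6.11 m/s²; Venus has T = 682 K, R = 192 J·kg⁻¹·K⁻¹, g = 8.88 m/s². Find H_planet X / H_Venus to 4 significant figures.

H_planet X/H_Venus ≈ 1.243

H = RT/g for each body.
H_planet X = 659 × 170 / 6.11 = 18336 m.
H_Venus = 192 × 682 / 8.88 = 14746 m.
H_planet X/H_Venus = 18336/14746 = 1.2435.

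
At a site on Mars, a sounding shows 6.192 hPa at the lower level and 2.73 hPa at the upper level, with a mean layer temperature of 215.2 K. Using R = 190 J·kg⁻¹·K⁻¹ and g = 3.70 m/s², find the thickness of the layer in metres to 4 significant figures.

Hypsometric equation: Δz = (R T̄/g) ln(P₁/P₂).
R T̄/g = 190 × 215.2 / 3.70 = 11051 m.
ln(6.192/2.73) = ln(2.2681) = 0.81894.
Δz = 11051 × 0.81894 = 9050.1 m.

Δz ≈ 9050 m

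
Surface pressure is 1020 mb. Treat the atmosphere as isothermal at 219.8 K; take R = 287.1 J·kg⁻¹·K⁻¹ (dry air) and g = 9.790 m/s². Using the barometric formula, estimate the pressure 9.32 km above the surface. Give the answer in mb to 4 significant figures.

P ≈ 240.2 mb

Scale height: H = RT/g = 287.1 × 219.8 / 9.790 = 6445.8 m.
Barometric formula: P = P₀ exp(−z/H).
z/H = 9320.0/6445.8 = 1.4459; exp(−1.4459) = 0.23553.
P = 1020 × 0.23553 = 240.24 mb.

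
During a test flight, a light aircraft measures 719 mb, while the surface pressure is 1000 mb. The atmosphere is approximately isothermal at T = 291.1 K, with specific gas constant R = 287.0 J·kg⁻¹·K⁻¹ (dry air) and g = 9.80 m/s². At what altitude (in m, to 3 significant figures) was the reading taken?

z ≈ 2810 m

Scale height: H = RT/g = 287.0 × 291.1 / 9.80 = 8525.1 m.
Invert the barometric formula: z = H ln(P₀/P).
P₀/P = 1000/719 = 1.3908; ln(1.3908) = 0.32988.
z = 8525.1 × 0.32988 = 2812.3 m.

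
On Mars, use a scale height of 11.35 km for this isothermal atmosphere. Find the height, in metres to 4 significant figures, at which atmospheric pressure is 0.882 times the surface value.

Set P/P₀ = exp(−z/H) = 0.882, so z = −H ln(0.882).
−ln(0.882) = 0.12556; z = 11350 × 0.12556 = 1425.1 m.

z ≈ 1425 m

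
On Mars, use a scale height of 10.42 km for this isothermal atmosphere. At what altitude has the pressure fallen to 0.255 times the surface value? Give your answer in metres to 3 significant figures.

Set P/P₀ = exp(−z/H) = 0.255, so z = −H ln(0.255).
−ln(0.255) = 1.3665; z = 10420 × 1.3665 = 14239 m.

z ≈ 14200 m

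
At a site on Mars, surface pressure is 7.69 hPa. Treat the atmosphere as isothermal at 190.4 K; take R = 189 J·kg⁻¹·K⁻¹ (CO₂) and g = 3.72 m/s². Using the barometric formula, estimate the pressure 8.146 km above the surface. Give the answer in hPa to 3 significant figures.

P ≈ 3.31 hPa

Scale height: H = RT/g = 189 × 190.4 / 3.72 = 9673.5 m.
Barometric formula: P = P₀ exp(−z/H).
z/H = 8146.0/9673.5 = 0.84209; exp(−0.84209) = 0.43081.
P = 7.69 × 0.43081 = 3.3129 hPa.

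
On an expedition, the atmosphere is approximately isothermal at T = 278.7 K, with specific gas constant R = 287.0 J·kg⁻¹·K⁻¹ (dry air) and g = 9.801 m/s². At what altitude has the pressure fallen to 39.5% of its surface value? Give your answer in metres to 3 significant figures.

z ≈ 7580 m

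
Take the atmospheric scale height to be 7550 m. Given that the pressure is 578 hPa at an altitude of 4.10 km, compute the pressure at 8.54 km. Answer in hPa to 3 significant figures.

Between two levels, P₂ = P₁ exp(−Δz/H) with Δz = z₂ − z₁.
Δz = 8540.0 − 4100.0 = 4440.0 m; Δz/H = 4440.0/7550.0 = 0.58808.
P₂ = 578 × exp(−0.58808) = 578 × 0.55539 = 321.02 hPa.

P ≈ 321 hPa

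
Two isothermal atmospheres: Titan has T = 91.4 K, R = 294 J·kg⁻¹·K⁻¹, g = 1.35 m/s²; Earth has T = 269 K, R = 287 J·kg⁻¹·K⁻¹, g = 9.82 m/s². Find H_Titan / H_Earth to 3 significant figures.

H_Titan/H_Earth ≈ 2.53

H = RT/g for each body.
H_Titan = 294 × 91.4 / 1.35 = 19905 m.
H_Earth = 287 × 269 / 9.82 = 7861.8 m.
H_Titan/H_Earth = 19905/7861.8 = 2.5319.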